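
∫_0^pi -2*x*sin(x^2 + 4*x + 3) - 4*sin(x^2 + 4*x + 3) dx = cos(3 + pi^2) - cos(3)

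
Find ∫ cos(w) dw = sin(w) + C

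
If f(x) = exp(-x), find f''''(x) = exp(-x)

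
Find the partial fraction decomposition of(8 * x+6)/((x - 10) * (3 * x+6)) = 5/(18*(x + 2)) + 43/(18*(x - 10))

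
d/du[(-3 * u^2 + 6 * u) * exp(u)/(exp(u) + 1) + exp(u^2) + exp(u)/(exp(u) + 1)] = (-3*u^2*exp(u) - 6*u*exp(2*u) + 2*u*exp(u^2) + 4*u*exp(u^2 + u) + 2*u*exp(u^2 + 2*u) + 6*exp(2*u) + 7*exp(u))/(exp(2*u) + 2*exp(u) + 1)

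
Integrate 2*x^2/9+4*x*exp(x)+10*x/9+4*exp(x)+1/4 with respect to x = x*(8*x^2 + 60*x + 432*exp(x) + 27)/108 + C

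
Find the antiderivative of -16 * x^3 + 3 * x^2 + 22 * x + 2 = -4*x^4 + x^3 + 11*x^2 + 2*x + C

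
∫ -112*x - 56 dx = -56*x^2 - 56*x + C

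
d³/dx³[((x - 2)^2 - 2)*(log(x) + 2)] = (2*x^2 + 4*x + 4)/x^3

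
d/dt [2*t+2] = 2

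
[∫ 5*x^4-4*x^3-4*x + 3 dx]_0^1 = 1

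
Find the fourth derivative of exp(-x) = exp(-x)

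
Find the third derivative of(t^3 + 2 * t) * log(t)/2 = (6*t^2*log(t) + 11*t^2 - 2)/(2*t^2)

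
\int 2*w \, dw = w^2 + C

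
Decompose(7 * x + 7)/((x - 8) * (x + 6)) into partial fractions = 5/(2*(x + 6)) + 9/(2*(x - 8))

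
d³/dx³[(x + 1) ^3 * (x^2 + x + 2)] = 60*x^2 + 96*x + 48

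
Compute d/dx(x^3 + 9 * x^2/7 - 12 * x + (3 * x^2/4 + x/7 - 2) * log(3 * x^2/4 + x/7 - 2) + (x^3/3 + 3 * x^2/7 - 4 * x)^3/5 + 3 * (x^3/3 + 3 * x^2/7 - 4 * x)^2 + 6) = x^8/15 + 8*x^7/35 - 169*x^6/105 - 3464*x^5/1715 + 886*x^4/49 - 3268*x^3/245 - 2319*x^2/35 + 3*x*log(3*x^2/4 + x/7 - 2)/2 + 1401*x/14 + log(3*x^2/4 + x/7 - 2)/7 - 83/7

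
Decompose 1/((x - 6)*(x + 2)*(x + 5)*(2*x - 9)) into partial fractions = -8/(741*(2*x - 9)) - 1/(627*(x + 5)) + 1/(312*(x + 2)) + 1/(264*(x - 6))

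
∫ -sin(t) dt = cos(t) + C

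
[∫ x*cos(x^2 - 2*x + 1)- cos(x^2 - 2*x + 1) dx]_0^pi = sin(1 + pi^2)/2 - sin(1)/2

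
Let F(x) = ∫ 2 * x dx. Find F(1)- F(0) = 1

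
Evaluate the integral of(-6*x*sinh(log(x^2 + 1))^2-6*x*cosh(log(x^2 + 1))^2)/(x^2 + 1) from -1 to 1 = 0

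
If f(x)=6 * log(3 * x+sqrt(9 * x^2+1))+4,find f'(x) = (54*x + 18*sqrt(9*x^2 + 1))/(9*x^2 + 3*x*sqrt(9*x^2 + 1) + 1)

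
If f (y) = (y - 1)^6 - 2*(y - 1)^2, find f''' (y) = 120*y^3 - 360*y^2 + 360*y - 120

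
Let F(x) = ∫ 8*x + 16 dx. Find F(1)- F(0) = 20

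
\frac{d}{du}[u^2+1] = 2*u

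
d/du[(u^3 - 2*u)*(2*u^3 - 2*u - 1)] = 12*u^5 - 24*u^3 - 3*u^2 + 8*u + 2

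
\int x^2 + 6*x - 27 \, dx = x^3/3 + 3*x^2 - 27*x + C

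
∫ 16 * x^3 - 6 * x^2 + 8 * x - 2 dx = 4*x^4 - 2*x^3 + 4*x^2 - 2*x + C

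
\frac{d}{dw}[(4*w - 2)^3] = 192*w^2 - 192*w + 48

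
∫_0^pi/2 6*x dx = 3*pi^2/4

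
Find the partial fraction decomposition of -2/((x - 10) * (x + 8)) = 1/(9*(x + 8)) - 1/(9*(x - 10))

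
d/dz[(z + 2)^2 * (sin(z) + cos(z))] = -z^2*sin(z) + z^2*cos(z) - 2*z*sin(z) + 6*z*cos(z) + 8*cos(z)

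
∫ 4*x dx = 2*x^2 + C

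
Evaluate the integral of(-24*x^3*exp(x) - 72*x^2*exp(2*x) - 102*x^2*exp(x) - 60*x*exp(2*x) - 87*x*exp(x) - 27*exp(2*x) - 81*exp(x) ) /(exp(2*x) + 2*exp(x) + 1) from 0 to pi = 6*(3 + 2*pi)*(-2*pi^2 - 3 + pi/2)*exp(pi)/(1 + exp(pi)) + 27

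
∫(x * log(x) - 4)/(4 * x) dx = (x - 4)*(log(x) - 1)/4 + C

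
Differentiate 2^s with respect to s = 2^s*log(2)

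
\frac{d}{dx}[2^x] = 2^x*log(2)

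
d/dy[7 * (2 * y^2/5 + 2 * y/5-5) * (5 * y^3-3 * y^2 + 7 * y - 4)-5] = 70*y^4 + 112*y^3/5 - 2457*y^2/5 + 1134*y/5 - 1281/5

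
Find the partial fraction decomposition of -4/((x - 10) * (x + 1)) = 4/(11*(x + 1)) - 4/(11*(x - 10))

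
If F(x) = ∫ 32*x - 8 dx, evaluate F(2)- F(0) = 48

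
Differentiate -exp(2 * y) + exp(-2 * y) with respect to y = (-2*exp(4*y) - 2)*exp(-2*y)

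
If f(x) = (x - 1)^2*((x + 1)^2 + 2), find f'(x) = 4*x^3 - 4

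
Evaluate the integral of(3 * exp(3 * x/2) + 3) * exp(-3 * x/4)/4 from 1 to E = -exp(3/4) - exp(-3*E/4) + exp(-3/4) + exp(3*E/4)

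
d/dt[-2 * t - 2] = -2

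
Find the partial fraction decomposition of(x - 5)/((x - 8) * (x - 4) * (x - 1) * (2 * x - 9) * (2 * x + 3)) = -13/(3135*(2*x + 3)) + 1/(147*(2*x - 9)) + 4/(735*(x - 1)) - 1/(132*(x - 4)) + 3/(3724*(x - 8))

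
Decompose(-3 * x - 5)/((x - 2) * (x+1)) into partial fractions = 2/(3*(x + 1)) - 11/(3*(x - 2))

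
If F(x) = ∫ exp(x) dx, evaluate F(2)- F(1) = -E + exp(2)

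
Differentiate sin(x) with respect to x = cos(x)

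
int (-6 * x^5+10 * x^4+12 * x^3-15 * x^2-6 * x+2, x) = -x^6 + 2*x^5 + 3*x^4 - 5*x^3 - 3*x^2 + 2*x + C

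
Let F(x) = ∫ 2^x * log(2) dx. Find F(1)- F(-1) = 3/2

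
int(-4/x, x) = -4*log(2*x) + C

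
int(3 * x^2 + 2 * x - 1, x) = x^3 + x^2 - x + C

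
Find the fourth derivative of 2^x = 2^x*log(2)^4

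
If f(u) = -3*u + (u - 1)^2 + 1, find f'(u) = 2*u - 5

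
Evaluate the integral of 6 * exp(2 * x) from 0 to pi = 3*(-exp(-pi) + exp(pi))*exp(pi)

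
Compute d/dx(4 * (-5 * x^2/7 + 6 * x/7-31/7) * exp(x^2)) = -40*x^3*exp(x^2)/7 + 48*x^2*exp(x^2)/7 - 288*x*exp(x^2)/7 + 24*exp(x^2)/7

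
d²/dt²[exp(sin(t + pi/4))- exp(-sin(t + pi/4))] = (-exp(2*sin(t + pi/4))*sin(t + pi/4) + exp(2*sin(t + pi/4))*cos(t + pi/4)^2 - sin(t + pi/4) - cos(t + pi/4)^2)*exp(-sin(t + pi/4))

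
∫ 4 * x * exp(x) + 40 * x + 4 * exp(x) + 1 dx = x*(20*x + 4*exp(x) + 1) + C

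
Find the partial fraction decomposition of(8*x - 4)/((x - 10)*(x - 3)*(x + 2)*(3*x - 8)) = 117/(77*(3*x - 8)) + 1/(42*(x + 2)) - 4/(7*(x - 3)) + 19/(462*(x - 10))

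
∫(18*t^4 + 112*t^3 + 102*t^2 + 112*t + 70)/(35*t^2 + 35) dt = 6*t^3/35 + 8*t^2/5 + 12*t/5 + 2*acot(t)/5 + C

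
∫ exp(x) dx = exp(x) + C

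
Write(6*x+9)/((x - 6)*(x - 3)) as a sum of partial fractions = -9/(x - 3) + 15/(x - 6)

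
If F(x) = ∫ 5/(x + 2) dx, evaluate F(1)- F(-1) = 5*log(3)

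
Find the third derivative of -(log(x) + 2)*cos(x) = (-x^3*log(x)*sin(x) - 2*x^3*sin(x) + 3*x^2*cos(x) - 3*x*sin(x) - 2*cos(x))/x^3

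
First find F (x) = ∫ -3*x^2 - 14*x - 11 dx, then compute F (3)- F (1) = -104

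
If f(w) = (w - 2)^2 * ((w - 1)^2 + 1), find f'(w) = 4*w^3 - 18*w^2 + 28*w - 16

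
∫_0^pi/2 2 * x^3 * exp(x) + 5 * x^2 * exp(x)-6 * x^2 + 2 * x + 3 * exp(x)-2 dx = (-1 + exp(pi/2))*(-pi^2/4 + 1 + pi + pi^3/4)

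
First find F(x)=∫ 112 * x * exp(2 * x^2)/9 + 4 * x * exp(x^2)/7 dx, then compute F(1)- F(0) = -214/63 + 2*E/7 + 28*exp(2)/9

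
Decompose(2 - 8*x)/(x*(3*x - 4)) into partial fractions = -13/(2*(3*x - 4)) - 1/(2*x)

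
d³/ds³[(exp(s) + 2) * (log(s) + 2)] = (s^3*exp(s)*log(s) + 2*s^3*exp(s) + 3*s^2*exp(s) - 3*s*exp(s) + 2*exp(s) + 4)/s^3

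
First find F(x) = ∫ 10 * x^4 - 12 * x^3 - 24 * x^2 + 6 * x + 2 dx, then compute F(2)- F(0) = -32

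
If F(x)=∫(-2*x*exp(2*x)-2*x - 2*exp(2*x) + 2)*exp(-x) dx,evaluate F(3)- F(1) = -6*exp(3) - 2*exp(-1) + 6*exp(-3) + 2*E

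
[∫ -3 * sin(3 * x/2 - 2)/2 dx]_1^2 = -cos(1/2) + cos(1)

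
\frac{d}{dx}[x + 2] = 1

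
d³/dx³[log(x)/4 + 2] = 1/(2*x^3)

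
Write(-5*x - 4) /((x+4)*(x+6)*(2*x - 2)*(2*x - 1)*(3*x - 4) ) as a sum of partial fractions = -27/(110*(3*x - 4)) - 4/(45*(2*x - 1)) + 1/(308*(x + 6)) - 1/(180*(x + 4)) + 9/(70*(x - 1))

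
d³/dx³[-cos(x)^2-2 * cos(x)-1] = -2*(4*cos(x) + 1)*sin(x)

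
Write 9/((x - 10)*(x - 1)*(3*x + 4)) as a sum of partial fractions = 81/(238*(3*x + 4)) - 1/(7*(x - 1)) + 1/(34*(x - 10))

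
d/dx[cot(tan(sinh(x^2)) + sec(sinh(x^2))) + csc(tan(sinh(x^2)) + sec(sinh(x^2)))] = -2*x*(sin(sinh(x^2))*cos(tan(sinh(x^2)) + 1/cos(sinh(x^2))) + sin(sinh(x^2)) + cos(tan(sinh(x^2)) + 1/cos(sinh(x^2))) + 1)*cosh(x^2)/(sin(tan(sinh(x^2)) + 1/cos(sinh(x^2)))^2*cos(sinh(x^2))^2)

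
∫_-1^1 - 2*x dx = 0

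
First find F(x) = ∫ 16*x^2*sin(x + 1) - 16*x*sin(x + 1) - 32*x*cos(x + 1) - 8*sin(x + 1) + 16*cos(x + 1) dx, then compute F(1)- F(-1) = 8*cos(2) + 24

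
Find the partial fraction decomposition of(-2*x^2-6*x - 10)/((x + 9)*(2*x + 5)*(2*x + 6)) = -15/(13*(2*x + 5)) - 59/(78*(x + 9)) + 5/(6*(x + 3))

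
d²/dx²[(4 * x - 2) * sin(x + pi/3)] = -4*x*sin(x + pi/3) + 2*sin(x + pi/3) + 8*cos(x + pi/3)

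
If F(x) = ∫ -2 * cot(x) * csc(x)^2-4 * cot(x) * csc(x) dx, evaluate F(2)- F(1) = -(csc(1) + 2)^2 + (csc(2) + 2)^2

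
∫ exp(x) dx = exp(x) + C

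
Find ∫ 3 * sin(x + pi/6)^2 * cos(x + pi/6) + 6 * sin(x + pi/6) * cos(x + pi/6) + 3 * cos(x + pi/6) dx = (sin(x + pi/6) + 1)^3 + C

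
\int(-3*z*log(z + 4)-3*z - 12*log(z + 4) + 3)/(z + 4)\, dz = 3*(1 - z)*log(z + 4) + C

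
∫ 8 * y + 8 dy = 4*y^2 + 8*y + C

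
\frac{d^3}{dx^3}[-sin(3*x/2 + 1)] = 27*cos(3*x/2 + 1)/8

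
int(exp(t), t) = exp(t) + C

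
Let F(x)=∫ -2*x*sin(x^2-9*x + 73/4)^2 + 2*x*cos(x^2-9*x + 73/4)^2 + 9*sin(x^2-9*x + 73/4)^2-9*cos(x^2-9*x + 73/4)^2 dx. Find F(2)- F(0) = sin(17/2)/2 - sin(73/2)/2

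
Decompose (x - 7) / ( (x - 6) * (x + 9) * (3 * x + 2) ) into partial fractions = 69/(500*(3*x + 2)) - 16/(375*(x + 9)) - 1/(300*(x - 6))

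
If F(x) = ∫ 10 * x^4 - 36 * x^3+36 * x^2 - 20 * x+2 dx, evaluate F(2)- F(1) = -17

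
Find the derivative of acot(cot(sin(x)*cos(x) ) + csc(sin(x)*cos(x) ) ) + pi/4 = (-sin(2*x - sin(2*x)/2) + sin(2*x + sin(2*x)/2) + 2*cos(2*x)*tan(sin(2*x)/2))/(4*(sin(sin(2*x)/2) + tan(sin(2*x)/2)))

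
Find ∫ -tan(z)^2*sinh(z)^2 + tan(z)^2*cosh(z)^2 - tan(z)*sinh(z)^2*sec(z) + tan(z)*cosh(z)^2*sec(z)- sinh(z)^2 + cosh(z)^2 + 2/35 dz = 2*z/35 + tan(z) + sec(z) + C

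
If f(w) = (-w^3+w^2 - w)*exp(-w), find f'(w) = (w^3 - 4*w^2 + 3*w - 1)*exp(-w)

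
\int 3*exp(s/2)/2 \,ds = 3*exp(s/2) + C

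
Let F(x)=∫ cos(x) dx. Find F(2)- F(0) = sin(2)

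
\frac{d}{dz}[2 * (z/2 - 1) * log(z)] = (z*log(z) + z - 2)/z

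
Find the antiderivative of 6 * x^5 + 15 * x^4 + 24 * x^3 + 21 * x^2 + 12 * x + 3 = x^6 + 3*x^5 + 6*x^4 + 7*x^3 + 6*x^2 + 3*x + C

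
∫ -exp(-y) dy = exp(-y) + C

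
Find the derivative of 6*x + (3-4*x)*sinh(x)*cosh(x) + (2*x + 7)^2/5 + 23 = -4*x*cosh(2*x) + 8*x/5 - 2*sinh(2*x) + 3*cosh(2*x) + 58/5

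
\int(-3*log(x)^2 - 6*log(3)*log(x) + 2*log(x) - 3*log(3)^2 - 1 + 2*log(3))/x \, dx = (-log(3*x)^2 + log(3*x) - 1)*log(3*x) + C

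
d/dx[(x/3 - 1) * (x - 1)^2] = x^2 - 10*x/3 + 7/3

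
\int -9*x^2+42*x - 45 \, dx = -3*x^3 + 21*x^2 - 45*x + C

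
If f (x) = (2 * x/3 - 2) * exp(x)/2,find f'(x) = x*exp(x)/3 - 2*exp(x)/3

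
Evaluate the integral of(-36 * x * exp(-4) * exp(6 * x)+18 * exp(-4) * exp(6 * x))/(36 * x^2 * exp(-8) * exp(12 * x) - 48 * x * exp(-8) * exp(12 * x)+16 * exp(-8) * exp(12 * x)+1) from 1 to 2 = -acot(2*exp(2)) + acot(8*exp(8))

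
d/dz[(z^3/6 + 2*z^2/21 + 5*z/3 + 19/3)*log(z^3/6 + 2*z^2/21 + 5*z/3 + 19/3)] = z^2*log(7*z^3 + 4*z^2 + 70*z + 266)/2 - z^2*log(42)/2 + z^2/2 + 4*z*log(7*z^3 + 4*z^2 + 70*z + 266)/21 - 4*z*log(42)/21 + 4*z/21 + 5*log(7*z^3 + 4*z^2 + 70*z + 266)/3 - 5*log(42)/3 + 5/3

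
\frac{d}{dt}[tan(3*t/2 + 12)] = 3*tan(3*t/2 + 12)^2/2 + 3/2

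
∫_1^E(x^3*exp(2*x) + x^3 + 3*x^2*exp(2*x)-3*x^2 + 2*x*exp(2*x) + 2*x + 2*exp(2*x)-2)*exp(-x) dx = -3*E + 3*exp(-1) + (2*E + exp(3))*(-exp(-E) + exp(E))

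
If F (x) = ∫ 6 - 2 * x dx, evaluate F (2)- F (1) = 3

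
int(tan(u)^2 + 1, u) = tan(u) + C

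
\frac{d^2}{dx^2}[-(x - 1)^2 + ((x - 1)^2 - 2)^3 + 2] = 30*x^4 - 120*x^3 + 108*x^2 + 24*x - 20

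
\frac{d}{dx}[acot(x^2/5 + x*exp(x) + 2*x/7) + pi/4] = (-1225*x*exp(x) - 490*x - 1225*exp(x) - 350)/(49*x^4 + 490*x^3*exp(x) + 140*x^3 + 1225*x^2*exp(2*x) + 700*x^2*exp(x) + 100*x^2 + 1225)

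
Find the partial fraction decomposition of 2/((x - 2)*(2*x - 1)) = -4/(3*(2*x - 1)) + 2/(3*(x - 2))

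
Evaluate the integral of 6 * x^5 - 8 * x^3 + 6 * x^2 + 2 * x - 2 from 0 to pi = -2*pi + 2*pi^3 + (-pi + pi^3)^2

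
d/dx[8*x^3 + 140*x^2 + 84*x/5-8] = 24*x^2 + 280*x + 84/5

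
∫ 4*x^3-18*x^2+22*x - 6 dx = x^4 - 6*x^3 + 11*x^2 - 6*x + C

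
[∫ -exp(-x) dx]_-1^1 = -E + exp(-1)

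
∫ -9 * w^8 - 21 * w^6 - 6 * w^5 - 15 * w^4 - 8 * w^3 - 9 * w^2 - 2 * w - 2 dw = -w^9 - 3*w^7 - w^6 - 3*w^5 - 2*w^4 - 3*w^3 - w^2 - 2*w + C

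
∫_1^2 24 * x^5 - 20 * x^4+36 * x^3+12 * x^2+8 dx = 299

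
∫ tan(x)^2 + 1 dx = tan(x) + C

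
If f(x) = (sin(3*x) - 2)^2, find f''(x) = 36*sin(3*x) + 18*cos(6*x)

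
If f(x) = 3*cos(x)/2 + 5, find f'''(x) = 3*sin(x)/2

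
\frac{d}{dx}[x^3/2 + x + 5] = 3*x^2/2 + 1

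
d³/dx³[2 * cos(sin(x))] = 2*(3*sin(x)*cos(sin(x)) + sin(sin(x))*cos(x)^2 + sin(sin(x)))*cos(x)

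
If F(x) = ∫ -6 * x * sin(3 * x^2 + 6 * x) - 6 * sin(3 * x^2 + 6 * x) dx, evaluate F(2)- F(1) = cos(24) - cos(9)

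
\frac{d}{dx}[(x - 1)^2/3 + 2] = 2*x/3 - 2/3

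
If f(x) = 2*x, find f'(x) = 2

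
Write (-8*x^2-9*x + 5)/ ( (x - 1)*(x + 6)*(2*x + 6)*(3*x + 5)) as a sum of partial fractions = 15/(208*(3*x + 5)) + 229/(546*(x + 6)) - 5/(12*(x + 3)) - 3/(112*(x - 1))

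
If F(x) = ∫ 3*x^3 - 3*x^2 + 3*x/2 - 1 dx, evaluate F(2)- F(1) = 11/2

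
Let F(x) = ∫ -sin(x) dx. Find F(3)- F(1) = cos(3) - cos(1)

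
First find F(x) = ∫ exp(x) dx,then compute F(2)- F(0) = -1 + exp(2)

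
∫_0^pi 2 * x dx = pi^2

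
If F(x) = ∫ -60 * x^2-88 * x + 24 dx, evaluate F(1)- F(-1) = 8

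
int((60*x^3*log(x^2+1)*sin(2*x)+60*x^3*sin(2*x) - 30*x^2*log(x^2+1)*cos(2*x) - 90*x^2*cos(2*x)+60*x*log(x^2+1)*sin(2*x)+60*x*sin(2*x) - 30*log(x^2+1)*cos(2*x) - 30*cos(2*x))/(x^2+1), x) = -30*x*(log(x^2 + 1) + 1)*cos(2*x) + C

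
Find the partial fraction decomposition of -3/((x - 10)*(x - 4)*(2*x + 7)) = -4/(135*(2*x + 7)) + 1/(30*(x - 4)) - 1/(54*(x - 10))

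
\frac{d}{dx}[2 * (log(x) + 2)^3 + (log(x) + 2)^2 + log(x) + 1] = (6*log(x)^2 + 26*log(x) + 29)/x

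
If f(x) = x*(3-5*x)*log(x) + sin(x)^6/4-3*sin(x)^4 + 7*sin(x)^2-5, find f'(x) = -10*x*log(x) - 5*x + 3*(1 - cos(2*x))^2*sin(2*x)/16 + 3*log(x) + 4*sin(2*x) + 3*sin(4*x)/2 + 3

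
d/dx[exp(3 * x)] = 3*exp(3*x)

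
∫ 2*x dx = x^2 + C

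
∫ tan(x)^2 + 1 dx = tan(x) + C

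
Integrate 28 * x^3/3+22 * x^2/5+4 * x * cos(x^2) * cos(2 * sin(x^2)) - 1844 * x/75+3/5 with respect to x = (5*x^2 + 3*x - 30)*(35*x^2 + x + 25)/75 + sin(2*sin(x^2)) + C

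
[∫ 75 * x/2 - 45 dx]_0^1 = -105/4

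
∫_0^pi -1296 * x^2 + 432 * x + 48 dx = (-12*pi - 2)^3/4 - 60*pi - 10 + 3*(-12*pi - 2)^2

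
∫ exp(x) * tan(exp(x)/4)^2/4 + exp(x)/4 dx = tan(exp(x)/4) + C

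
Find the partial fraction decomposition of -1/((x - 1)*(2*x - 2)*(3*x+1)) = -9/(32*(3*x + 1)) + 3/(32*(x - 1)) - 1/(8*(x - 1)^2)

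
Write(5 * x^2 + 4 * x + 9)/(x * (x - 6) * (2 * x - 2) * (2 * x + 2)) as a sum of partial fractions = -5/(28*(x + 1)) - 9/(20*(x - 1)) + 71/(280*(x - 6)) + 3/(8*x)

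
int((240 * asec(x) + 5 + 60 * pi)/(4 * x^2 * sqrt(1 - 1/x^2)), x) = 15*(4*asec(x) + pi)^2/8 + 5*asec(x)/4 + C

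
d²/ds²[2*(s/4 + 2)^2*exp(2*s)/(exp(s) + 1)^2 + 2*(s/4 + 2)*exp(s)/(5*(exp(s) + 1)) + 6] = (-5*s^2*exp(3*s) + 10*s^2*exp(2*s) - 62*s*exp(3*s) + 180*s*exp(2*s) + 2*s*exp(s) + 5*exp(4*s) - 162*exp(3*s) + 813*exp(2*s) + 20*exp(s))/(20*exp(4*s) + 80*exp(3*s) + 120*exp(2*s) + 80*exp(s) + 20)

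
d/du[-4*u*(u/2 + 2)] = -4*u - 8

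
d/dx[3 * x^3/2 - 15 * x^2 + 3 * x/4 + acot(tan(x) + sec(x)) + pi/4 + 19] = 9*x^2/2 - 30*x + 1/4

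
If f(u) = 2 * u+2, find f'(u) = 2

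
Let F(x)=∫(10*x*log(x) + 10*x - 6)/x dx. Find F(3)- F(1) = 24*log(3)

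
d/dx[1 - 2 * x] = -2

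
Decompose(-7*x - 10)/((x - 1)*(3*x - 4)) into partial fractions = -58/(3*x - 4) + 17/(x - 1)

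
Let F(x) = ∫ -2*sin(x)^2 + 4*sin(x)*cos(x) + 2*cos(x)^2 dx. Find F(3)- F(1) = sqrt(2)*(cos(pi/4 + 2) - cos(pi/4 + 6))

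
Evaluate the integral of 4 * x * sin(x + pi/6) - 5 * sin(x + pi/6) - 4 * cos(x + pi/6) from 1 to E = -cos(pi/6 + 1) + (5 - 4*E)*cos(pi/6 + E)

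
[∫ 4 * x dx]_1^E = -2 + 2*exp(2)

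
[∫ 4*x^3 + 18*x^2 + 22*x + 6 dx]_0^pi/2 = -1 + (1 + pi^2/4 + 3*pi/2)^2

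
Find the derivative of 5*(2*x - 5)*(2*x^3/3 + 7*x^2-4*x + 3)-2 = 80*x^3/3 + 160*x^2 - 430*x + 130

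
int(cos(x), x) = sin(x) + C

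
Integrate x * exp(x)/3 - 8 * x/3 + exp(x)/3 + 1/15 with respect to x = x*(-20*x + 5*exp(x) + 1)/15 + C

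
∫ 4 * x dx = 2*x^2 + C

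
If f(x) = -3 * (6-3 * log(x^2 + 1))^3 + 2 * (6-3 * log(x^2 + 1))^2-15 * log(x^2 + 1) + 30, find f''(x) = (-486*x^2*log(x^2 + 1)^2 + 3816*x^2*log(x^2 + 1) - 5514*x^2 + 486*log(x^2 + 1)^2 - 1872*log(x^2 + 1) + 1770)/(x^4 + 2*x^2 + 1)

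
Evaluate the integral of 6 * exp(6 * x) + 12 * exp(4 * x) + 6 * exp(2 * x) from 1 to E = -(1 + exp(2))^3 + (1 + exp(2*E))^3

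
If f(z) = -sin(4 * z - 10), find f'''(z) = 64*cos(4*z - 10)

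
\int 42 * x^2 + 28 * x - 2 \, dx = 14*x^3 + 14*x^2 - 2*x + C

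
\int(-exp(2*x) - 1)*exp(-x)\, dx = -2*sinh(x) + C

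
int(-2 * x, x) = -x^2 + C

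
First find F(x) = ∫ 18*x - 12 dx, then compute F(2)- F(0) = 12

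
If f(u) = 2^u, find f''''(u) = 2^u*log(2)^4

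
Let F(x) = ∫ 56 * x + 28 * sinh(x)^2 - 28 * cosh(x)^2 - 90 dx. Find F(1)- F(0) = -90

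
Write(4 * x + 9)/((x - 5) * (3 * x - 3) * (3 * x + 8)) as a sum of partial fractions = -5/(253*(3*x + 8)) - 13/(132*(x - 1)) + 29/(276*(x - 5))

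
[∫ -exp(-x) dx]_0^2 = -1 + exp(-2)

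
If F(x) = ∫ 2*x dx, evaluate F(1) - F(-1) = 0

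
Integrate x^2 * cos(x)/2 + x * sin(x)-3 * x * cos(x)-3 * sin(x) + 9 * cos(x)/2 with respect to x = (x - 3)^2*sin(x)/2 + C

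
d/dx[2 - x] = -1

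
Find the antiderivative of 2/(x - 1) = log(3*(x - 1)^2) + C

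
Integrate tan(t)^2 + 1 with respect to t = tan(t) + C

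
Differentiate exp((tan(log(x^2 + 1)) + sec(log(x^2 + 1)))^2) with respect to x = 4*x*(sin(log(x^2 + 1)) + 1)^2*exp(2*sin(log(x^2 + 1))/cos(log(x^2 + 1))^2)*exp(cos(log(x^2 + 1))^(-2))*exp(tan(log(x^2 + 1))^2)/((x^2 + 1)*cos(log(x^2 + 1))^3)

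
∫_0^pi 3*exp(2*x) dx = -3/2 + 3*exp(2*pi)/2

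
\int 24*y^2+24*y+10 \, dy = 8*y^3 + 12*y^2 + 10*y + C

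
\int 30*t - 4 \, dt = 15*t^2 - 4*t + C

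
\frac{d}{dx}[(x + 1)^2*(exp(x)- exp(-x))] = (x^2*exp(2*x) + x^2 + 4*x*exp(2*x) + 3*exp(2*x) - 1)*exp(-x)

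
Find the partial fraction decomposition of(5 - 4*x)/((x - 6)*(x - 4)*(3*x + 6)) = 13/(144*(x + 2)) + 11/(36*(x - 4)) - 19/(48*(x - 6))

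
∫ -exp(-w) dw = exp(-w) + C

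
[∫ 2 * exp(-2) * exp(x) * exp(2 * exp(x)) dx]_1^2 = -exp(-2 + 2*E) + exp(-2 + 2*exp(2))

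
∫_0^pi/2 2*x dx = pi^2/4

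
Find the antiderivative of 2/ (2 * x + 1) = log(-6*x - 3) + C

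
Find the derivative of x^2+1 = 2*x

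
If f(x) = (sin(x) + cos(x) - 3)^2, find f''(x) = -4*sin(2*x) + 6*sqrt(2)*sin(x + pi/4)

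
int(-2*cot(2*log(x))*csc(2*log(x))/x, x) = csc(2*log(x)) + C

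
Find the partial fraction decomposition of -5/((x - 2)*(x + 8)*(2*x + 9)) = 20/(91*(2*x + 9)) - 1/(14*(x + 8)) - 1/(26*(x - 2))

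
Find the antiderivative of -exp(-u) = exp(-u) + C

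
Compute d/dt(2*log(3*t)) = 2/t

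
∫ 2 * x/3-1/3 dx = x^2/3 - x/3 + C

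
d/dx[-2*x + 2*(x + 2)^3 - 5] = 6*x^2 + 24*x + 22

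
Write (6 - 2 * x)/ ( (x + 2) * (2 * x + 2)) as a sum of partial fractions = -5/(x + 2) + 4/(x + 1)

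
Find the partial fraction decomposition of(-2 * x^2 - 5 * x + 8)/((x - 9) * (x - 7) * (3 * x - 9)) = -25/(72*(x - 3)) + 125/(24*(x - 7)) - 199/(36*(x - 9))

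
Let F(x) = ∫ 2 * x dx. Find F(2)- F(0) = 4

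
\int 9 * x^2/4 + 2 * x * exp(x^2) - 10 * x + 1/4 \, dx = 3*x^3/4 - 5*x^2 + x/4 + exp(x^2) + C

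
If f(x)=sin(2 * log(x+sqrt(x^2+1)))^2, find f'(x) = 2*(x + sqrt(x^2 + 1))*sin(4*log(x + sqrt(x^2 + 1)))/(x^2 + x*sqrt(x^2 + 1) + 1)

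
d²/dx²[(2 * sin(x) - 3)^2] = 12*sin(x) + 8*cos(2*x)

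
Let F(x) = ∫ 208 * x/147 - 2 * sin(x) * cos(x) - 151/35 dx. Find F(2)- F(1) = -537/245 + cos(4)/2 - cos(2)/2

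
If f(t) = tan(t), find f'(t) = cos(t)^(-2)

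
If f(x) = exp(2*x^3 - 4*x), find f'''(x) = 216*x^6*exp(2*x^3 - 4*x) - 432*x^4*exp(2*x^3 - 4*x) + 216*x^3*exp(2*x^3 - 4*x) + 288*x^2*exp(2*x^3 - 4*x) - 144*x*exp(2*x^3 - 4*x) - 52*exp(2*x^3 - 4*x)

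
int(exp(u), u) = exp(u) + C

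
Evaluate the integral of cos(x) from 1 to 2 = -sin(1) + sin(2)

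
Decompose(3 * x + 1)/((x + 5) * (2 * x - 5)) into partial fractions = 17/(15*(2*x - 5)) + 14/(15*(x + 5))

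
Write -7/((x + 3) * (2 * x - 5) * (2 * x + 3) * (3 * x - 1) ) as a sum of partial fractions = 189/(1430*(3*x - 1)) - 7/(66*(2*x + 3)) - 7/(286*(2*x - 5)) + 7/(330*(x + 3))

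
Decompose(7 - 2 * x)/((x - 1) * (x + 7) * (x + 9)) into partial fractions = 5/(4*(x + 9)) - 21/(16*(x + 7)) + 1/(16*(x - 1))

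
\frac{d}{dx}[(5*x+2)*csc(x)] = -5*x*cot(x)*csc(x) - 2*cot(x)*csc(x) + 5*csc(x)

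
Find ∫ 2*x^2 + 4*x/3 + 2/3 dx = 2*x^3/3 + 2*x^2/3 + 2*x/3 + C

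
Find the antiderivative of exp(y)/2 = exp(y)/2 + C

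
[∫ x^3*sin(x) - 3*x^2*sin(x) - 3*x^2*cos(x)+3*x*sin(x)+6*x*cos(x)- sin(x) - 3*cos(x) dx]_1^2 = -cos(2)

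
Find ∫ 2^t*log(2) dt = 2^t + C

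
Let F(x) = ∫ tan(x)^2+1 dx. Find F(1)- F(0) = tan(1)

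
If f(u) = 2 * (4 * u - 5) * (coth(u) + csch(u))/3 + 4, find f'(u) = (-8*u*cosh(u) - 8*u + 8*sinh(u) + 4*sinh(2*u) + 10*cosh(u) + 10)/(3*sinh(u)^2)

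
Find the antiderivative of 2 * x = x^2 + C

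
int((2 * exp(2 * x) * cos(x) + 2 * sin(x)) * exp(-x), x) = 2*sqrt(2)*sin(x + pi/4)*sinh(x) + C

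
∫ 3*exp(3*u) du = exp(3*u) + C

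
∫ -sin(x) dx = cos(x) + C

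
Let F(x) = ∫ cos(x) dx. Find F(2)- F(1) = -sin(1) + sin(2)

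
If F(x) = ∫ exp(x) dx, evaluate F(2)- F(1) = -E + exp(2)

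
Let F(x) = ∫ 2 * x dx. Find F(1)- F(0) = 1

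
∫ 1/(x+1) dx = log(-6*x - 6) + C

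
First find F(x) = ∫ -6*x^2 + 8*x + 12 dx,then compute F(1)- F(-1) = 20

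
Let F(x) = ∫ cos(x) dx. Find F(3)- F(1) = -sin(1) + sin(3)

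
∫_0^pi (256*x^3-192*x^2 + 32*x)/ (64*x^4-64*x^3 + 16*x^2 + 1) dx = log(1 + 4*pi^2*(2 - 4*pi)^2)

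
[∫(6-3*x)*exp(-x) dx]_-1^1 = 6*E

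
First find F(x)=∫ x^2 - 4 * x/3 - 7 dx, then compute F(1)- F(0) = -22/3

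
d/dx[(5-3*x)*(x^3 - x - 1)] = -12*x^3 + 15*x^2 + 6*x - 2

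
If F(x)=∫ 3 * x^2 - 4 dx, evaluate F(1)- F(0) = -3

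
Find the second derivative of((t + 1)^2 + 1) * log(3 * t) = (2*t^2*log(t) + 2*t^2*log(3) + 3*t^2 + 2*t - 2)/t^2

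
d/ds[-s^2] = -2*s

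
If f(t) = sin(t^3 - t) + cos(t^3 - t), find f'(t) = sqrt(2)*(3*t^2 - 1)*cos(t^3 - t + pi/4)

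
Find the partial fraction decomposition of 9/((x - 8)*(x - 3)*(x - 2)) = 3/(2*(x - 2)) - 9/(5*(x - 3)) + 3/(10*(x - 8))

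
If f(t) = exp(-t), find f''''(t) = exp(-t)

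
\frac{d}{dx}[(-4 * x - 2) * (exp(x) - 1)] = -4*x*exp(x) - 6*exp(x) + 4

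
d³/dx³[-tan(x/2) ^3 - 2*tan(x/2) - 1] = -15*tan(x/2)^6/2 - 63*tan(x/2)^4/4 - 19*tan(x/2)^2/2 - 5/4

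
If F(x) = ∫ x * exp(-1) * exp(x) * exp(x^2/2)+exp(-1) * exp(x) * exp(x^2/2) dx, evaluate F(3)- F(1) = -exp(1/2) + exp(13/2)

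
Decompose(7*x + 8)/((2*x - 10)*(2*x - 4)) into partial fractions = -11/(6*(x - 2)) + 43/(12*(x - 5))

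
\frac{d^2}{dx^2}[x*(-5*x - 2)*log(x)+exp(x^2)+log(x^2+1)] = (4*x^7*exp(x^2) + 10*x^5*exp(x^2) - 10*x^5*log(x) - 15*x^5 - 2*x^4 + 8*x^3*exp(x^2) - 20*x^3*log(x) - 32*x^3 - 4*x^2 + 2*x*exp(x^2) - 10*x*log(x) - 13*x - 2)/(x^5 + 2*x^3 + x)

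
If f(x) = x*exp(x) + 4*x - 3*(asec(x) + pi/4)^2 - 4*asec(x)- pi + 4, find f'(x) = (2*x^3*sqrt(1 - 1/x^2)*exp(x) + 2*x^2*sqrt(1 - 1/x^2)*exp(x) + 8*x^2*sqrt(1 - 1/x^2) - 12*asec(x) - 3*pi - 8)/(2*x^2*sqrt(1 - 1/x^2))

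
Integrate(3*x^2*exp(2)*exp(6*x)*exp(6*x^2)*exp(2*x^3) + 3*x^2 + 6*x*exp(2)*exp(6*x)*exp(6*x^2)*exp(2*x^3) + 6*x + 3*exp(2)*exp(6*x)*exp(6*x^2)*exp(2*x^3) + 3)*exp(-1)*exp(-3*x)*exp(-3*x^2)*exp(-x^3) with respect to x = 2*sinh((x + 1)^3) + C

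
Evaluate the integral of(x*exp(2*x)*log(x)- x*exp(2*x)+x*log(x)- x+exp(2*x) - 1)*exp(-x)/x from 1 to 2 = (-1 + log(2))*(-exp(-2) + exp(2)) - exp(-1) + E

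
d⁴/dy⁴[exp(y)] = exp(y)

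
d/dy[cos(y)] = -sin(y)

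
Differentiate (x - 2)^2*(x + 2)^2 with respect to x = 4*x^3 - 16*x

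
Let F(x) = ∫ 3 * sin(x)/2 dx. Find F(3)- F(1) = 3*cos(1)/2 - 3*cos(3)/2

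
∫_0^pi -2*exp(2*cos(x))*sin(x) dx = -exp(2) + exp(-2)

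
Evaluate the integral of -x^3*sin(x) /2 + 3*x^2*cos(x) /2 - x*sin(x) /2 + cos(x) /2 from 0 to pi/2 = 0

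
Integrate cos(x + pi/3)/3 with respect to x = sin(x + pi/3)/3 + C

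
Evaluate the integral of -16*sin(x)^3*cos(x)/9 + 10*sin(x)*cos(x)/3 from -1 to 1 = 0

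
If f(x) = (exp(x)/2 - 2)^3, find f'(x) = 3*exp(3*x)/8 - 3*exp(2*x) + 6*exp(x)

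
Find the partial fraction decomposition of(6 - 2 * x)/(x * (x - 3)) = -2/x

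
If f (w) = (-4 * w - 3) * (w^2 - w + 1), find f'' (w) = 2 - 24*w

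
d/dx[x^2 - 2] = 2*x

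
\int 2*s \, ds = s^2 + C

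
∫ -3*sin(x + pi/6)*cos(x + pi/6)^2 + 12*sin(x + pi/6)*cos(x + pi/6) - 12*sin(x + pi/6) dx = (cos(x + pi/6) - 2)^3 + C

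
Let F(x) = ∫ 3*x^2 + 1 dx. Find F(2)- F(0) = 10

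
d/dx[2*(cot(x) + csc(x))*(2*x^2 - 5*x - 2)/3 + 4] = -4*x^2*cot(x)^2/3 - 4*x^2*cot(x)*csc(x)/3 - 4*x^2/3 + 10*x*cot(x)^2/3 + 10*x*cot(x)*csc(x)/3 + 8*x*cot(x)/3 + 8*x*csc(x)/3 + 10*x/3 + 4*cot(x)^2/3 + 4*cot(x)*csc(x)/3 - 10*cot(x)/3 - 10*csc(x)/3 + 4/3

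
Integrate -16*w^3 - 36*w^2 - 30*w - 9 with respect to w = -4*w^4 - 12*w^3 - 15*w^2 - 9*w + C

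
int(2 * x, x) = x^2 + C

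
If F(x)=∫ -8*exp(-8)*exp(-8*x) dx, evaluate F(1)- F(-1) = -1 + exp(-16)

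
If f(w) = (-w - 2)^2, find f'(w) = 2*w + 4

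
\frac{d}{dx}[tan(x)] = cos(x)^(-2)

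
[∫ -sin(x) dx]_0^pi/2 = -1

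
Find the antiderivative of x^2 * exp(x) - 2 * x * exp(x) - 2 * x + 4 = (x - 2)^2*(exp(x) - 1) + C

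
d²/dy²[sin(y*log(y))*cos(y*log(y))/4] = (-2*y*log(y)^2*sin(2*y*log(y)) - 4*y*log(y)*sin(2*y*log(y)) - 2*y*sin(2*y*log(y)) + cos(2*y*log(y)))/(4*y)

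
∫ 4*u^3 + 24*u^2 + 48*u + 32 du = u^4 + 8*u^3 + 24*u^2 + 32*u + C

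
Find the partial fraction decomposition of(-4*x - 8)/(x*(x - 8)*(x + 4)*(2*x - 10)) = -1/(108*(x + 4)) + 14/(135*(x - 5)) - 5/(72*(x - 8)) - 1/(40*x)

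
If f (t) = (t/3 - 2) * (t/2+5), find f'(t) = t/3 + 2/3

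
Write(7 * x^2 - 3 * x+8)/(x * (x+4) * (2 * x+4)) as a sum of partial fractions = 33/(4*(x + 4)) - 21/(4*(x + 2)) + 1/(2*x)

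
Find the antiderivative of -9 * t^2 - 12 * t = -3*t^3 - 6*t^2 + C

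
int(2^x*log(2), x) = 2^x + C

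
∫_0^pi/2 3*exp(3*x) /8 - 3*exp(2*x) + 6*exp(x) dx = (-2 + exp(pi/2)/2)^3 + 27/8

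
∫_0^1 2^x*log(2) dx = 1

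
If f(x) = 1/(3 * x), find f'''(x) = -2/x^4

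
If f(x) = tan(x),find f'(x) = cos(x)^(-2)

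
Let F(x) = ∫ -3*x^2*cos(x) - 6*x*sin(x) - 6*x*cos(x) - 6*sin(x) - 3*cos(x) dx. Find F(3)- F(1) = -48*sin(3) + 12*sin(1)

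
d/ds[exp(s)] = exp(s)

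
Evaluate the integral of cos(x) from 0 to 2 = sin(2)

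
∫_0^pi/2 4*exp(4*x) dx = -1 + exp(2*pi)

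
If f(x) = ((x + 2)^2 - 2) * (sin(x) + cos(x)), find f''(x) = -x^2*sin(x) - x^2*cos(x) - 8*x*sin(x) - 8*sin(x) + 8*cos(x)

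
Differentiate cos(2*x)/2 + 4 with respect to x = -sin(2*x)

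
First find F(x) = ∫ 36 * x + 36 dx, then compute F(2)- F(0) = 144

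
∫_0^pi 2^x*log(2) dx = -1 + 2^pi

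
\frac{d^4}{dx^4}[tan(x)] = 24*tan(x)^5 + 40*tan(x)^3 + 16*tan(x)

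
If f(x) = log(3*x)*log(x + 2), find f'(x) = (x*log(x) + x*log(x + 2) + x*log(3) + 2*log(x + 2))/(x^2 + 2*x)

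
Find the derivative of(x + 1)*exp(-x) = -x*exp(-x)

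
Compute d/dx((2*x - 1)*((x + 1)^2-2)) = 6*x^2 + 6*x - 4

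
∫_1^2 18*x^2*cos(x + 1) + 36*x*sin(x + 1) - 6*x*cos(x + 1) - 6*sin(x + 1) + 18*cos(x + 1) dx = -30*sin(2) + 78*sin(3)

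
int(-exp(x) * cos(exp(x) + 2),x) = -sin(exp(x) + 2) + C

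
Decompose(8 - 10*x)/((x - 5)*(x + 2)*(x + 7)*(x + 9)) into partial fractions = -1/(2*(x + 9)) + 13/(20*(x + 7)) - 4/(35*(x + 2)) - 1/(28*(x - 5))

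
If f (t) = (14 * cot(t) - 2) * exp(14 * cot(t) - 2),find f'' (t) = 28*(97 + 14/tan(t) + 195/tan(t)^2 + 14/tan(t)^3 + 98/tan(t)^4)*exp(-2)*exp(14/tan(t))/tan(t)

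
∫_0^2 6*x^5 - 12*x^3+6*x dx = 28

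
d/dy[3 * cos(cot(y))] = 3*sin(1/tan(y))/sin(y)^2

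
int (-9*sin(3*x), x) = 3*cos(3*x) + C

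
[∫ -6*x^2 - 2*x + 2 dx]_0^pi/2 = -pi*(-2 + pi/2 + pi^2/2)/2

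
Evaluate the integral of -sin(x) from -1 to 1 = 0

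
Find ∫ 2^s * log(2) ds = 2^s + C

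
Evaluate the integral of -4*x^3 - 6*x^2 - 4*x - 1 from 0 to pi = -(-pi^2 - pi)^2 - pi^2 - pi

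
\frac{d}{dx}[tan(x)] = cos(x)^(-2)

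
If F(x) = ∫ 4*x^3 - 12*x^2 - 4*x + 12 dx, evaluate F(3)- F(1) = -16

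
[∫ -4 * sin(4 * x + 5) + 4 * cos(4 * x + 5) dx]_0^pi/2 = 0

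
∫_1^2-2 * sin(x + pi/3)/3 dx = 2*cos(pi/3 + 2)/3 - 2*cos(1 + pi/3)/3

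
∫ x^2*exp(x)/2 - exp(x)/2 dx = (x - 1)^2*exp(x)/2 + C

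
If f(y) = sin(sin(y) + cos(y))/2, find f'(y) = sqrt(2)*cos(sqrt(2)*sin(y + pi/4))*cos(y + pi/4)/2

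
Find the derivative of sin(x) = cos(x)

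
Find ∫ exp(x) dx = exp(x) + C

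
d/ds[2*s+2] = 2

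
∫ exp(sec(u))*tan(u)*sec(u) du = exp(sec(u)) + C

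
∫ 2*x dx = x^2 + C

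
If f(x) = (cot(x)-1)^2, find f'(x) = 2*(1 - cos(x)/sin(x))/sin(x)^2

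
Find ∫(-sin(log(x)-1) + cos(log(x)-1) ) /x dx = sqrt(2)*cos(-log(x) + pi/4 + 1) + C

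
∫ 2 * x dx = x^2 + C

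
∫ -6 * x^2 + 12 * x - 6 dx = -2*x^3 + 6*x^2 - 6*x + C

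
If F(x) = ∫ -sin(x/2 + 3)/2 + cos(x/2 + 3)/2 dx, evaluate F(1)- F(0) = cos(7/2) + sin(7/2) - sin(3) - cos(3)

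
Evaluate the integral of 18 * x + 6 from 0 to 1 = 15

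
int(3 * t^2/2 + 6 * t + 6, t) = t^3/2 + 3*t^2 + 6*t + C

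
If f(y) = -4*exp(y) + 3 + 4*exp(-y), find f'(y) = (-4*exp(2*y) - 4)*exp(-y)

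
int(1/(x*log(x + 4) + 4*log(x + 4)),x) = log(3*log(x + 4)) + C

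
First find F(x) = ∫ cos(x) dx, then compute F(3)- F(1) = -sin(1) + sin(3)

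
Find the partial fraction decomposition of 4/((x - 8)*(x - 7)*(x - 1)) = 2/(21*(x - 1)) - 2/(3*(x - 7)) + 4/(7*(x - 8))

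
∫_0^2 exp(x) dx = -1 + exp(2)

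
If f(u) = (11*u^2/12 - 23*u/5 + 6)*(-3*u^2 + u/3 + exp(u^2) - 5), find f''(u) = 11*u^4*exp(u^2)/3 - 92*u^3*exp(u^2)/5 + 199*u^2*exp(u^2)/6 - 33*u^2 - 138*u*exp(u^2)/5 + 2539*u/30 + 83*exp(u^2)/6 - 1447/30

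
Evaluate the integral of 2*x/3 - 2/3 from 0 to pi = -1/3 + (-1 + pi)^2/3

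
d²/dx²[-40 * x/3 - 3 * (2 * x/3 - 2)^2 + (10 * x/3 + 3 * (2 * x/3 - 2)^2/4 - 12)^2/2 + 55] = 2*x^2/3 + 8*x/3 - 62/9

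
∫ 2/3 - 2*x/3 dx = -x^2/3 + 2*x/3 + C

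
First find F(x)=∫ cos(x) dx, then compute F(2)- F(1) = -sin(1) + sin(2)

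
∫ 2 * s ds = s^2 + C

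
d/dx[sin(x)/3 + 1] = cos(x)/3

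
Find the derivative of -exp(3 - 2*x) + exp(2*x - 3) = (2*exp(4*x - 6) + 2)*exp(3 - 2*x)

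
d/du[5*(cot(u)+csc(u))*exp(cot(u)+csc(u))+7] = -5*(sqrt(2)*sin(u + pi/4)*cos(u) + sqrt(2)*sin(u + pi/4) + cos(u) + 1)*exp(1/sin(u))*exp(1/tan(u))/sin(u)^3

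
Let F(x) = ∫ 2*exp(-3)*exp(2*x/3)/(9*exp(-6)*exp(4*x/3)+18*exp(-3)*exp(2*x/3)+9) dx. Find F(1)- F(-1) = -exp(-11/3)/(3*(exp(-11/3) + 1)) + exp(-7/3)/(3*(exp(-7/3) + 1))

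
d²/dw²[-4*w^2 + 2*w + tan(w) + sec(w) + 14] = 2*tan(w)^3 + 2*tan(w)^2*sec(w) + 2*tan(w) + sec(w) - 8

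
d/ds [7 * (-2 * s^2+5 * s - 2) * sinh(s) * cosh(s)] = -14*s^2*cosh(2*s) - 14*s*sinh(2*s) + 35*s*cosh(2*s) + 35*sinh(2*s)/2 - 14*cosh(2*s)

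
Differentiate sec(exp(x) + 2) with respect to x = exp(x)*tan(exp(x) + 2)*sec(exp(x) + 2)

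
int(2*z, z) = z^2 + C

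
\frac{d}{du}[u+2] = 1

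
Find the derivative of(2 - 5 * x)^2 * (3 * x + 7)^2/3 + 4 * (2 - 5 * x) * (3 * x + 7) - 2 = 300*x^3 + 870*x^2 + 482*x/3 - 1160/3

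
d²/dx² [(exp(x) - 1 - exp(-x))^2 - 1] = (4*exp(4*x) - 2*exp(3*x) + 2*exp(x) + 4)*exp(-2*x)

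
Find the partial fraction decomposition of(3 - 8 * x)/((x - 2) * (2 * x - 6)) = 13/(2*(x - 2)) - 21/(2*(x - 3))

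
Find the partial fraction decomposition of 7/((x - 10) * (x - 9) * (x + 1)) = 7/(110*(x + 1)) - 7/(10*(x - 9)) + 7/(11*(x - 10))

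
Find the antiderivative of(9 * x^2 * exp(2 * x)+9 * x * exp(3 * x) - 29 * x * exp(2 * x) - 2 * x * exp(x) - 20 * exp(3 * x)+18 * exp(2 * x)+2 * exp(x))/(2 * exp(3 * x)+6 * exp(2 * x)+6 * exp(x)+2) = (9*(x - 2)^2*exp(2*x)/4 - (x - 2)*(exp(x) + 1)*exp(x) - 4*(exp(x) + 1)^2)/(exp(x) + 1)^2 + C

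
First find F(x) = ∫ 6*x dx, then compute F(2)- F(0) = 12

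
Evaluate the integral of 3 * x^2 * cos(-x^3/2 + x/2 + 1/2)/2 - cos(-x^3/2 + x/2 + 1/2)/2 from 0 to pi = sin(1/2) - cos((1 - pi^3)/2)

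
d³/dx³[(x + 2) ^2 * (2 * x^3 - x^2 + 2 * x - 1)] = 120*x^2 + 168*x + 36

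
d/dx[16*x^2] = 32*x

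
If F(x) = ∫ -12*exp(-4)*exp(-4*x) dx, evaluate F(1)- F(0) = -3*exp(-4) + 3*exp(-8)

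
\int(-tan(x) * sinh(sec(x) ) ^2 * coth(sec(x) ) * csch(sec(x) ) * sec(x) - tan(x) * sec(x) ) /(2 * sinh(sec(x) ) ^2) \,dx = coth(sec(x))/2 + csch(sec(x))/2 + C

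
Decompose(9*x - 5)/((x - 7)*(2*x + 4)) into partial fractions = 23/(18*(x + 2)) + 29/(9*(x - 7))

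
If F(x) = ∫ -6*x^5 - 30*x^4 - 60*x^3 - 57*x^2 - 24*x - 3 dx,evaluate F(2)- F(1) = -646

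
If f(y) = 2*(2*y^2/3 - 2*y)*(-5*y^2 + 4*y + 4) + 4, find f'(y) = -80*y^3/3 + 76*y^2 - 64*y/3 - 16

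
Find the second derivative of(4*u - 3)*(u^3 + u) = 48*u^2 - 18*u + 8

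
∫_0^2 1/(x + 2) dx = log(2)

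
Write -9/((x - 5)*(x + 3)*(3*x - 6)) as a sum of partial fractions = -3/(40*(x + 3)) + 1/(5*(x - 2)) - 1/(8*(x - 5))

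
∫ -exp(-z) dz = exp(-z) + C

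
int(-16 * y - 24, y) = -8*y^2 - 24*y + C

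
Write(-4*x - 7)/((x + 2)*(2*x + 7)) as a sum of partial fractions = -14/(3*(2*x + 7)) + 1/(3*(x + 2))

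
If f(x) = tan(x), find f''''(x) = 24*tan(x)^5 + 40*tan(x)^3 + 16*tan(x)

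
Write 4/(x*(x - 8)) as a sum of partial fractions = 1/(2*(x - 8)) - 1/(2*x)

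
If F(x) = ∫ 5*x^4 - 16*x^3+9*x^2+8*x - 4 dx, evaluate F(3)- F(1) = 24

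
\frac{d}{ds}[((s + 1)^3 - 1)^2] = 6*s^5 + 30*s^4 + 60*s^3 + 54*s^2 + 18*s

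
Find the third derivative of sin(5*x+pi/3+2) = -125*cos(5*x + pi/3 + 2)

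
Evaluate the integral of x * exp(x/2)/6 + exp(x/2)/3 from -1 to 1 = exp(-1/2)/3 + exp(1/2)/3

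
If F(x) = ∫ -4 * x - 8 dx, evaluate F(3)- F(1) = -32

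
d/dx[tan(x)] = cos(x)^(-2)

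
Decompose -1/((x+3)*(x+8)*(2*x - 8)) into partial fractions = -1/(120*(x + 8)) + 1/(70*(x + 3)) - 1/(168*(x - 4))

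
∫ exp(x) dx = exp(x) + C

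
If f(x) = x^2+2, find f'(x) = 2*x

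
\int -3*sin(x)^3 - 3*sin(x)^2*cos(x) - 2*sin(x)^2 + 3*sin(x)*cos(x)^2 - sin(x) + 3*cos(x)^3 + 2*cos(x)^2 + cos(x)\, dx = sin(2*x) + 5*sqrt(2)*sin(x + pi/4)/2 - sqrt(2)*cos(3*x + pi/4)/2 + C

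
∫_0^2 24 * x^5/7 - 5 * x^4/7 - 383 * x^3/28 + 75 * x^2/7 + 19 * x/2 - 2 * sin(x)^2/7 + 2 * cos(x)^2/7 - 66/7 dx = sin(4)/7 + 6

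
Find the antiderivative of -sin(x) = cos(x) + C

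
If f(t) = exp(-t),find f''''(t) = exp(-t)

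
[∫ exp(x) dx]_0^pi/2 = -1 + exp(pi/2)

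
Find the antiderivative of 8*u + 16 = 4*u^2 + 16*u + C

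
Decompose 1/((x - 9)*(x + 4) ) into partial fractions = -1/(13*(x + 4)) + 1/(13*(x - 9))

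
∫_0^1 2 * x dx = 1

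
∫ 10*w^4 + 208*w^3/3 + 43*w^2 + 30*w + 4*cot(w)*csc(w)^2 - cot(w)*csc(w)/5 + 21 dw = w*(w^2 + 9*w + 9)*(6*w^2 - 2*w + 7)/3 - 2*csc(w)^2 + csc(w)/5 + C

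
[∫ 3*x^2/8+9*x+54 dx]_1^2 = 547/8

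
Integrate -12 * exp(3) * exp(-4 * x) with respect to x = 3*exp(3 - 4*x) + C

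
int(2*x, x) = x^2 + C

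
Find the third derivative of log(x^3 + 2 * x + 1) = (6*x^6 - 12*x^4 - 42*x^3 + 24*x^2 - 12*x + 22)/(x^9 + 6*x^7 + 3*x^6 + 12*x^5 + 12*x^4 + 11*x^3 + 12*x^2 + 6*x + 1)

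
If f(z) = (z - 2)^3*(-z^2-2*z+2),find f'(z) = -5*z^4 + 16*z^3 + 6*z^2 - 56*z + 40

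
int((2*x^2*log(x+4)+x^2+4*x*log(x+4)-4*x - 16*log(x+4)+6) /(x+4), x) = ((x - 2)^2 + 2)*log(x + 4) + C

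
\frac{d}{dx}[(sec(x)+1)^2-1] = 2*(1 + 1/cos(x))*sin(x)/cos(x)^2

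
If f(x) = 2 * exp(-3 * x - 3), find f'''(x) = -54*exp(-3*x - 3)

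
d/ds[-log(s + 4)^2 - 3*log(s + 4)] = (-2*log(s + 4) - 3)/(s + 4)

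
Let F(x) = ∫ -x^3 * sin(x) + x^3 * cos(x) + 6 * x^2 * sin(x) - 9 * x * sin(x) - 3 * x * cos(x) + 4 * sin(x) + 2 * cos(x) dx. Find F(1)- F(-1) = -8*sin(1) + 8*cos(1)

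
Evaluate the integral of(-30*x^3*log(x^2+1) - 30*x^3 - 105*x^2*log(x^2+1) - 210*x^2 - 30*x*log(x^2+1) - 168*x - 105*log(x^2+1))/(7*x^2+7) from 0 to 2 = -354*log(5)/7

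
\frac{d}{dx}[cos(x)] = -sin(x)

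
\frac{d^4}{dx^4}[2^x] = 2^x*log(2)^4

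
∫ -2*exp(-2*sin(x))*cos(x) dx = exp(-2*sin(x)) + C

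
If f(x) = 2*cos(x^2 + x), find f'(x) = -2*(2*x + 1)*sin(x*(x + 1))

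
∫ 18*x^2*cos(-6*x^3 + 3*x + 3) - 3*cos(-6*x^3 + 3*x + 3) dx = -sin(-6*x^3 + 3*x + 3) + C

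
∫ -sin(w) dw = cos(w) + C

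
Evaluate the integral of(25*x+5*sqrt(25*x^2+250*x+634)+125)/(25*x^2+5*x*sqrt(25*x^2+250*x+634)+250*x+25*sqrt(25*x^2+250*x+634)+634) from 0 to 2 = -log(25/3 + sqrt(634)/3) + log(35/3 + sqrt(1234)/3)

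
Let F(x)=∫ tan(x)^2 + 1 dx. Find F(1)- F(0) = tan(1)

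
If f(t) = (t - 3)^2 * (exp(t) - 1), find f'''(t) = t^2*exp(t) - 3*exp(t)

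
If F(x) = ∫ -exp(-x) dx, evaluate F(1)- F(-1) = -E + exp(-1)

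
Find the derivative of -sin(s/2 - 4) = -cos(s/2 - 4)/2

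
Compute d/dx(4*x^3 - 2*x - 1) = 12*x^2 - 2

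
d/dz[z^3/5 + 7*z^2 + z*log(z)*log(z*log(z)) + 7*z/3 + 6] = 3*z^2/5 + 14*z + log(z)*log(z*log(z)) + log(z) + log(z*log(z)) + 10/3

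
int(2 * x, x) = x^2 + C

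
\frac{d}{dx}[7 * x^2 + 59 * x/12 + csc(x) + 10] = 14*x - cot(x)*csc(x) + 59/12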